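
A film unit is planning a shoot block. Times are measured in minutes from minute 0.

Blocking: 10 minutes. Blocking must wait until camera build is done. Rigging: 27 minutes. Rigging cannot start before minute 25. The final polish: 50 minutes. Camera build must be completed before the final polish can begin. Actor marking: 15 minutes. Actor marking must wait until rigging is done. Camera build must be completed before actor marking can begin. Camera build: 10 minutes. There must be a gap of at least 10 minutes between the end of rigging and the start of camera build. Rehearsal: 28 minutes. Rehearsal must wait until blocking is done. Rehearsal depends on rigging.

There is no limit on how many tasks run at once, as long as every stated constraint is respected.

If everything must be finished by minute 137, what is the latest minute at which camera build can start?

To finish by minute 137, rehearsal (duration 28) must start no later than minute 109.
Since rehearsal (must start by minute 109) depends on it, blocking must finish by minute 109. Backing off its 10-minute duration gives a latest start of minute 99.
Actor marking must finish by minute 137; it takes 15 minutes, so it must start by 137 − 15 = minute 122.
Nothing follows the final polish; the deadline of minute 137 is its only limit. It must start by 137 − 50 = minute 87.
Camera build has several dependents: blocking (must start by minute 99); actor marking (must start by minute 122); the final polish (must start by minute 87). The earliest of those limits is minute 87, so camera build must start by 87 − 10 = minute 77.

77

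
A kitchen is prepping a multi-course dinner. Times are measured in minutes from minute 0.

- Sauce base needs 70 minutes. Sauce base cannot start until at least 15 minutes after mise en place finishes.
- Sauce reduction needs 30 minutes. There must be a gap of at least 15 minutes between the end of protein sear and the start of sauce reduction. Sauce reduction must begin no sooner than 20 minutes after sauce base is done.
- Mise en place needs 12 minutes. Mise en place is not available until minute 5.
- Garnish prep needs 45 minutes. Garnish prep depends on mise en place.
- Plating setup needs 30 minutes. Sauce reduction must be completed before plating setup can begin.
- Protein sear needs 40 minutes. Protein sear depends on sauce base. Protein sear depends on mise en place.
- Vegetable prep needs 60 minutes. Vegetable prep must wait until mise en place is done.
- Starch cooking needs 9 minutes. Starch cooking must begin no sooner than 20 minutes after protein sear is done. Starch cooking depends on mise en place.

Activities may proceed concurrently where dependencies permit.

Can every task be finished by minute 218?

Yes

Mise en place waits on its own release at minute 5, so it starts at minute 5 and finishes at 5 + 12 = minute 17.
Garnish prep cannot begin until mise en place (finishes minute 17). It runs from minute 17 to 17 + 45 = minute 62.
Vegetable prep waits on mise en place (finishes minute 17), so it starts at minute 17 and finishes at 17 + 60 = minute 77.
After mise en place (finishes minute 17, plus 15-minute gap → minute 32), sauce base can start at minute 32 and finishes at minute 102.
Protein sear needs all of sauce base (finishes minute 102); mise en place (finishes minute 17). That puts its earliest start at minute 102; it finishes at 102 + 40 = minute 142.
Starch cooking needs all of protein sear (finishes minute 142, plus 20-minute gap → minute 162); mise en place (finishes minute 17). That puts its earliest start at minute 162; it finishes at 162 + 9 = minute 171.
Sauce reduction has to wait for protein sear (finishes minute 142, plus 15-minute gap → minute 157); sauce base (finishes minute 102, plus 20-minute gap → minute 122). The latest of these is minute 157, so sauce reduction runs minute 157 to 157 + 30 = minute 187.
Plating setup cannot begin until sauce reduction (finishes minute 187). It runs from minute 187 to 187 + 30 = minute 217.
Every task is finished by minute 217, which is no later than the deadline of 218, so the schedule is feasible.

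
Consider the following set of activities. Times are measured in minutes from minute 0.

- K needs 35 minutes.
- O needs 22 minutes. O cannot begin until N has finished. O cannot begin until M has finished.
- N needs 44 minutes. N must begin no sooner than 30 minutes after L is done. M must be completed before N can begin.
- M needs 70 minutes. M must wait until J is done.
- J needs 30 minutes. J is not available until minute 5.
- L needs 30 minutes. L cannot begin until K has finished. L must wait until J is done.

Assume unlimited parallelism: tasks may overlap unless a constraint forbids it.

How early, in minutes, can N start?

Nothing blocks K, so it runs from minute 0 to minute 35.
J waits on its own release at minute 5, so it starts at minute 5 and finishes at 5 + 30 = minute 35.
M cannot begin until J (finishes minute 35). It runs from minute 35 to 35 + 70 = minute 105.
L has to wait for K (finishes minute 35); J (finishes minute 35). The latest of these is minute 35, so L runs minute 35 to 35 + 30 = minute 65.
N waits on L (finishes minute 65, plus 30-minute gap → minute 95); M (finishes minute 105). The latest of these is minute 105, which is the earliest N can start.

105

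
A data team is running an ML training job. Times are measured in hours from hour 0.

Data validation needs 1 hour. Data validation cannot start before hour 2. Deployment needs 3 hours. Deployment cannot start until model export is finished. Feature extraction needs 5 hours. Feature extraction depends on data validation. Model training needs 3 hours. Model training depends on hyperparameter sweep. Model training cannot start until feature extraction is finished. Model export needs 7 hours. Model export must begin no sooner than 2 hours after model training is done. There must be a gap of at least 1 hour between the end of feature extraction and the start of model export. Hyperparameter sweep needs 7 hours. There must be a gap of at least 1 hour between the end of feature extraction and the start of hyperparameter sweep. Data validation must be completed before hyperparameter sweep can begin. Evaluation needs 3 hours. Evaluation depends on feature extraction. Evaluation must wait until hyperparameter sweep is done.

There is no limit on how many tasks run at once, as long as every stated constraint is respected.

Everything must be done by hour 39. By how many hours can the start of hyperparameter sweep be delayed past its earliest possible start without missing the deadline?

8

Data validation waits on its own release at hour 2, so it starts at hour 2 and finishes at 2 + 1 = hour 3.
After data validation (finishes hour 3), feature extraction can start at hour 3 and finishes at hour 8.
Hyperparameter sweep needs all of feature extraction (finishes hour 8, plus 1-hour gap → hour 9); data validation (finishes hour 3). That puts its earliest start at hour 9; it finishes at 9 + 7 = hour 16.

Working backward from the deadline:
Deployment has no dependents, so it just needs to finish by hour 39. Starting by 39 − 3 = hour 36 achieves that.
Model export feeds into deployment (must start by hour 36); so model export must finish by hour 36 and therefore start by hour 29.
Model training must finish before model export (must start by hour 29, minus 2-hour gap → hour 27). With a 3-hour duration, model training must start by 27 − 3 = hour 24.
To finish by hour 39, evaluation (duration 3) must start no later than hour 36.
For hyperparameter sweep: model training (must start by hour 24); evaluation (must start by hour 36). The most restrictive is hour 24; with a 7-hour duration, hyperparameter sweep must start by hour 17.
So hyperparameter sweep can start as early as hour 9 and as late as hour 17, giving 17 − 9 = 8 hours of slack.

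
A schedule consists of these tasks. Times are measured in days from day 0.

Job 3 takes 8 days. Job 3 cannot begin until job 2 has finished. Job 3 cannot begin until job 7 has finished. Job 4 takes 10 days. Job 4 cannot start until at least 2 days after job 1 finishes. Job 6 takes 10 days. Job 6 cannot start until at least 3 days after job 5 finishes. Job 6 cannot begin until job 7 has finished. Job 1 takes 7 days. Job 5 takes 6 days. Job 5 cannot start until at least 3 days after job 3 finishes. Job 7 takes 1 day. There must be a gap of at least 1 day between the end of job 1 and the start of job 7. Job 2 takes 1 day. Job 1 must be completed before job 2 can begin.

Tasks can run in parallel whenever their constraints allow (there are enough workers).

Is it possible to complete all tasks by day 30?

Job 1 has no prerequisites, so it starts at day 0 and finishes at day 7.
After job 1 (finishes day 7, plus 1-day gap → day 8), job 7 can start at day 8 and finishes at day 9.
Job 4 waits on job 1 (finishes day 7, plus 2-day gap → day 9), so it starts at day 9 and finishes at 9 + 10 = day 19.
Job 2 waits on job 1 (finishes day 7), so it starts at day 7 and finishes at 7 + 1 = day 8.
Job 3 has to wait for job 2 (finishes day 8); job 7 (finishes day 9). The latest of these is day 9, so job 3 runs day 9 to 9 + 8 = day 17.
Job 5 cannot begin until job 3 (finishes day 17, plus 3-day gap → day 20). It runs from day 20 to 20 + 6 = day 26.
Job 6 has to wait for job 5 (finishes day 26, plus 3-day gap → day 29); job 7 (finishes day 9). The latest of these is day 29, so job 6 runs day 29 to 29 + 10 = day 39.
The earliest everything can be done is day 39, which is after the deadline of 30, so it is not possible.

No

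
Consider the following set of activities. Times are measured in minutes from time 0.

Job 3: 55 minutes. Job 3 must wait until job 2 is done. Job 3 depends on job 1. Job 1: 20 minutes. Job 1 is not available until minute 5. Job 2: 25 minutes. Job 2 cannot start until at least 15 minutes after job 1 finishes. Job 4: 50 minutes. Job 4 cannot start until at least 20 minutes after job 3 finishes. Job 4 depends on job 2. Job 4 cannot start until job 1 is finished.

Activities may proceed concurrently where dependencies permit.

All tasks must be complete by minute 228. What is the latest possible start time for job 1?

Job 4 has no dependents, so it just needs to finish by minute 228. Starting by 228 − 50 = minute 178 achieves that.
Job 3 has to be done before job 4 (must start by minute 178, minus 20-minute gap → minute 158). That means finishing by minute 158, i.e. starting by 158 − 55 = minute 103.
Job 2 feeds job 3 (must start by minute 103); job 4 (must start by minute 178). Taking the minimum, job 2 must finish by minute 103 and start by 103 − 25 = minute 78.
Job 1 must finish in time for job 2 (must start by minute 78, minus 15-minute gap → minute 63); job 3 (must start by minute 103); job 4 (must start by minute 178). The tightest is minute 63, so job 1 must start by 63 − 20 = minute 43.

43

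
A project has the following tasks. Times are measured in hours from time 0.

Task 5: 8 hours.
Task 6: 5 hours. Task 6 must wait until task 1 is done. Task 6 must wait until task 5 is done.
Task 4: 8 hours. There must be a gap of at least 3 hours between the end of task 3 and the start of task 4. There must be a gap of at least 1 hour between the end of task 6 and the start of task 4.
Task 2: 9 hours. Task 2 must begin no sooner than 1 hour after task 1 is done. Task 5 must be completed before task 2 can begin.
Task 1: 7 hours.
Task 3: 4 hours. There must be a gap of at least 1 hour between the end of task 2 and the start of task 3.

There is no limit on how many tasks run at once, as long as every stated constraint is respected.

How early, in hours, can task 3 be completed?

22

Nothing blocks task 5, so it runs from hour 0 to hour 8.
Task 1 can start immediately at hour 0; it finishes at hour 7.
Task 2 has to wait for task 1 (finishes hour 7, plus 1-hour gap → hour 8); task 5 (finishes hour 8). The latest of these is hour 8, so task 2 runs hour 8 to 8 + 9 = hour 17.
Task 3 cannot begin until task 2 (finishes hour 17, plus 1-hour gap → hour 18). It runs from hour 18 to 18 + 4 = hour 22.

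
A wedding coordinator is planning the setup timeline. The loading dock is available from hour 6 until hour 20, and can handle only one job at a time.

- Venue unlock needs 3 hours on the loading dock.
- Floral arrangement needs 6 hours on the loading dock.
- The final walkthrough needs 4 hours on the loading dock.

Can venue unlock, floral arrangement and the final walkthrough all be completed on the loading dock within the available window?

Yes

The loading dock window is 20 − 6 = 14 hours.
Running back to back, the jobs need 3 + 6 + 4 = 13 hours on the loading dock.
Since 13 ≤ 14, they fit within the window.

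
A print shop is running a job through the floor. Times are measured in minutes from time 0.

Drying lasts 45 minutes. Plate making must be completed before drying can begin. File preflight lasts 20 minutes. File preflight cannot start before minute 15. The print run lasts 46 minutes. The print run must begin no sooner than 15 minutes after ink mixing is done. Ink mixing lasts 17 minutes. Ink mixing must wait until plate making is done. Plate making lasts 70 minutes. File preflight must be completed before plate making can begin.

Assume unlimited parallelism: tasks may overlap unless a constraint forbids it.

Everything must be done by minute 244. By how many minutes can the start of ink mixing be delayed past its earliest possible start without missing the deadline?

File preflight waits on its own release at minute 15, so it starts at minute 15 and finishes at 15 + 20 = minute 35.
After file preflight (finishes minute 35), plate making can start at minute 35 and finishes at minute 105.
Ink mixing waits on plate making (finishes minute 105), so it starts at minute 105 and finishes at 105 + 17 = minute 122.

Working backward from the deadline:
The print run must finish by minute 244; it takes 46 minutes, so it must start by 244 − 46 = minute 198.
Ink mixing has to be done before the print run (must start by minute 198, minus 15-minute gap → minute 183). That means finishing by minute 183, i.e. starting by 183 − 17 = minute 166.
So ink mixing can start as early as minute 105 and as late as minute 166, giving 166 − 105 = 61 minutes of slack.

61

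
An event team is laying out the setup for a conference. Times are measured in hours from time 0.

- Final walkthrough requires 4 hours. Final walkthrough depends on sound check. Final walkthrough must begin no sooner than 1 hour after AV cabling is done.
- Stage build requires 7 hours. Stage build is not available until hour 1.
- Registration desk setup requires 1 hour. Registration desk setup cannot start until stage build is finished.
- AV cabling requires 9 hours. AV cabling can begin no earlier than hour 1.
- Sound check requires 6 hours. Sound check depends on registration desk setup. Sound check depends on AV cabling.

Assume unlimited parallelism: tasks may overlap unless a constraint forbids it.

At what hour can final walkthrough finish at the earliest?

After its own release at hour 1, AV cabling can start at hour 1 and finishes at hour 10.
Stage build cannot begin until its own release at hour 1. It runs from hour 1 to 1 + 7 = hour 8.
After stage build (finishes hour 8), registration desk setup can start at hour 8 and finishes at hour 9.
Sound check needs all of registration desk setup (finishes hour 9); AV cabling (finishes hour 10). That puts its earliest start at hour 10; it finishes at 10 + 6 = hour 16.
Final walkthrough has to wait for sound check (finishes hour 16); AV cabling (finishes hour 10, plus 1-hour gap → hour 11). The latest of these is hour 16, so final walkthrough runs hour 16 to 16 + 4 = hour 20.

20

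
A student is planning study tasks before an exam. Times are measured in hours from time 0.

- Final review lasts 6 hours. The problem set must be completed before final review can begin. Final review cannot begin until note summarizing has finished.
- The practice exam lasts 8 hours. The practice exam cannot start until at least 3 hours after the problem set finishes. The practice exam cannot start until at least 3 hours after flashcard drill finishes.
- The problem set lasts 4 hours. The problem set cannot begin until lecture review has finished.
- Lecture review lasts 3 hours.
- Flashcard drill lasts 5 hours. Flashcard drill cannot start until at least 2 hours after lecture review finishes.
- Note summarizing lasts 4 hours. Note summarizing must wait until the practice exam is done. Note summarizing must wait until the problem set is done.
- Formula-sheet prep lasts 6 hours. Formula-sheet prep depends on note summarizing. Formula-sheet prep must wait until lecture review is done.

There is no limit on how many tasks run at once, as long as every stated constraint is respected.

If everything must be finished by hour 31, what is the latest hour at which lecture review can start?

Formula-sheet prep must finish by hour 31; it takes 6 hours, so it must start by 31 − 6 = hour 25.
Nothing follows final review; the deadline of hour 31 is its only limit. It must start by 31 − 6 = hour 25.
Note summarizing must finish in time for formula-sheet prep (must start by hour 25); final review (must start by hour 25). The tightest is hour 25, so note summarizing must start by 25 − 4 = hour 21.
Since note summarizing (must start by hour 21) depends on it, the practice exam must finish by hour 21. Backing off its 8-hour duration gives a latest start of hour 13.
The problem set has several dependents: the practice exam (must start by hour 13, minus 3-hour gap → hour 10); note summarizing (must start by hour 21); final review (must start by hour 25). The earliest of those limits is hour 10, so the problem set must start by 10 − 4 = hour 6.
Flashcard drill must finish before the practice exam (must start by hour 13, minus 3-hour gap → hour 10). With a 5-hour duration, flashcard drill must start by 10 − 5 = hour 5.
Lecture review feeds the problem set (must start by hour 6); flashcard drill (must start by hour 5, minus 2-hour gap → hour 3); formula-sheet prep (must start by hour 25). Taking the minimum, lecture review must finish by hour 3 and start by 3 − 3 = hour 0.

0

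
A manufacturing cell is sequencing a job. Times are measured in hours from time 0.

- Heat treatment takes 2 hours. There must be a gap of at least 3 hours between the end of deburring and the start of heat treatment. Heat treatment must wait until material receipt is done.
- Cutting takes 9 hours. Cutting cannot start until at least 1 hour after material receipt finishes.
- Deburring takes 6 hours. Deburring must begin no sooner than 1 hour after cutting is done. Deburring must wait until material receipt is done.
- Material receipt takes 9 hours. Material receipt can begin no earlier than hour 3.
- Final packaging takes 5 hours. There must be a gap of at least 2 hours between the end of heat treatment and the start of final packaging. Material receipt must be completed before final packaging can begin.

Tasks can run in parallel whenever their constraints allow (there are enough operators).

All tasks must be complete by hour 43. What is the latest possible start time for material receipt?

Final packaging has no dependents, so it just needs to finish by hour 43. Starting by 43 − 5 = hour 38 achieves that.
Heat treatment must finish before final packaging (must start by hour 38, minus 2-hour gap → hour 36). With a 2-hour duration, heat treatment must start by 36 − 2 = hour 34.
Deburring must finish before heat treatment (must start by hour 34, minus 3-hour gap → hour 31). With a 6-hour duration, deburring must start by 31 − 6 = hour 25.
Cutting must finish before deburring (must start by hour 25, minus 1-hour gap → hour 24). With a 9-hour duration, cutting must start by 24 − 9 = hour 15.
Material receipt has several dependents: cutting (must start by hour 15, minus 1-hour gap → hour 14); deburring (must start by hour 25); heat treatment (must start by hour 34); final packaging (must start by hour 38). The earliest of those limits is hour 14, so material receipt must start by 14 − 9 = hour 5.

5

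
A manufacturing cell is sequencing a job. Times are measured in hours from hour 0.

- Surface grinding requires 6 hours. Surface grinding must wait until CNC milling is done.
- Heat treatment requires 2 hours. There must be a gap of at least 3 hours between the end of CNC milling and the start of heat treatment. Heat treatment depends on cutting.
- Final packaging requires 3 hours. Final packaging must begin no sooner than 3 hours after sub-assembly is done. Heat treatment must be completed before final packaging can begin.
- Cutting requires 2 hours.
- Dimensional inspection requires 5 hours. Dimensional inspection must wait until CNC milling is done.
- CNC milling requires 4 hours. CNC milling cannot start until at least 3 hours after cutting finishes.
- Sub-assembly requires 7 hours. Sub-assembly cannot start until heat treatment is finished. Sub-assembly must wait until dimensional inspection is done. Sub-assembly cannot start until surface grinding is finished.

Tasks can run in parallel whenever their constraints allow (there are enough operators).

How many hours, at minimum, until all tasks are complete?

28

Cutting can start immediately at hour 0; it finishes at hour 2.
After cutting (finishes hour 2, plus 3-hour gap → hour 5), CNC milling can start at hour 5 and finishes at hour 9.
After CNC milling (finishes hour 9), dimensional inspection can start at hour 9 and finishes at hour 14.
After CNC milling (finishes hour 9), surface grinding can start at hour 9 and finishes at hour 15.
Heat treatment has to wait for CNC milling (finishes hour 9, plus 3-hour gap → hour 12); cutting (finishes hour 2). The latest of these is hour 12, so heat treatment runs hour 12 to 12 + 2 = hour 14.
Sub-assembly cannot start until heat treatment (finishes hour 14); dimensional inspection (finishes hour 14); surface grinding (finishes hour 15). The controlling bound is hour 15, so sub-assembly finishes at 15 + 7 = hour 22.
Final packaging has to wait for sub-assembly (finishes hour 22, plus 3-hour gap → hour 25); heat treatment (finishes hour 14). The latest of these is hour 25, so final packaging runs hour 25 to 25 + 3 = hour 28.
All tasks are finished once the last one completes. Finish times: Cutting at 2, CNC milling at 9, Heat treatment at 14, Surface grinding at 15, Dimensional inspection at 14, Sub-assembly at 22, Final packaging at 28. The latest is hour 28.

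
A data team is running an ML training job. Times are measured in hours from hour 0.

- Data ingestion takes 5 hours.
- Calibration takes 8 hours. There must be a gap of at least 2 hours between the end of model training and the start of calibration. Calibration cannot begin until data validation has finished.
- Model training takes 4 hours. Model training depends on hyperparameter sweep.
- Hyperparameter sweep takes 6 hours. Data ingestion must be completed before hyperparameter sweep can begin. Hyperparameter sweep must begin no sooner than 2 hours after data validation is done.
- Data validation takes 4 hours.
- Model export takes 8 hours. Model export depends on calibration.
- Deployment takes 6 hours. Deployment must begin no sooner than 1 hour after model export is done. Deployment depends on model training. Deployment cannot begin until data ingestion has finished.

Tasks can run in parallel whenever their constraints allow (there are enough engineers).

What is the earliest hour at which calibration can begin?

Data validation has no prerequisites, so it starts at hour 0 and finishes at hour 4.
Data ingestion has no prerequisites, so it starts at hour 0 and finishes at hour 5.
For hyperparameter sweep: data ingestion (finishes hour 5); data validation (finishes hour 4, plus 2-hour gap → hour 6). Taking the maximum gives a start of hour 6, and it finishes at 6 + 6 = hour 12.
Model training cannot begin until hyperparameter sweep (finishes hour 12). It runs from hour 12 to 12 + 4 = hour 16.
Calibration waits on model training (finishes hour 16, plus 2-hour gap → hour 18); data validation (finishes hour 4). The latest of these is hour 18, which is the earliest calibration can start.

18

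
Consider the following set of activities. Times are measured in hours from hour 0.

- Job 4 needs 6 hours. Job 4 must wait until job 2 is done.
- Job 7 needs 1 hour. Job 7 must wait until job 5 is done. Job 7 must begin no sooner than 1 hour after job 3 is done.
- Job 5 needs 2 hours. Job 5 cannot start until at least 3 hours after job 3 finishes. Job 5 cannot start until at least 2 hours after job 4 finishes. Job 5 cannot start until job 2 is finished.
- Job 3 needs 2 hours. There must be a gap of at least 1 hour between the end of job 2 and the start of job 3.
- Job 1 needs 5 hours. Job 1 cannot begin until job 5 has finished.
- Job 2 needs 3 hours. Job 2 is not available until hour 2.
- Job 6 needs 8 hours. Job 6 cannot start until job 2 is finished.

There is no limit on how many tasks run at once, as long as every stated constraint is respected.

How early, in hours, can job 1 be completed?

20

Job 2 cannot begin until its own release at hour 2. It runs from hour 2 to 2 + 3 = hour 5.
Job 4 waits on job 2 (finishes hour 5), so it starts at hour 5 and finishes at 5 + 6 = hour 11.
Job 3 waits on job 2 (finishes hour 5, plus 1-hour gap → hour 6), so it starts at hour 6 and finishes at 6 + 2 = hour 8.
Job 5 cannot start until job 3 (finishes hour 8, plus 3-hour gap → hour 11); job 4 (finishes hour 11, plus 2-hour gap → hour 13); job 2 (finishes hour 5). The controlling bound is hour 13, so job 5 finishes at 13 + 2 = hour 15.
Job 1 cannot begin until job 5 (finishes hour 15). It runs from hour 15 to 15 + 5 = hour 20.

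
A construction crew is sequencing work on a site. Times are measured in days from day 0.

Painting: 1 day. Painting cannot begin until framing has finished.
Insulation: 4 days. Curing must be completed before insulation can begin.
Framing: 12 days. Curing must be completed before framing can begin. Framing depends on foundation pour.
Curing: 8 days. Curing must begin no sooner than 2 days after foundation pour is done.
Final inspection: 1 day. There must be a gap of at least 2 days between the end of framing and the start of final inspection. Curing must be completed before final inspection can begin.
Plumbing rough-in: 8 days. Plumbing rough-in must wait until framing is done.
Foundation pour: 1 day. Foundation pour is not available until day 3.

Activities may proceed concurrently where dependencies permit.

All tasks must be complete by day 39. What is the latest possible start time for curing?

Plumbing rough-in has no dependents, so it just needs to finish by day 39. Starting by 39 − 8 = day 31 achieves that.
Painting must finish by day 39; it takes 1 day, so it must start by 39 − 1 = day 38.
To finish by day 39, final inspection (duration 1) must start no later than day 38.
For framing: plumbing rough-in (must start by day 31); painting (must start by day 38); final inspection (must start by day 38, minus 2-day gap → day 36). The most restrictive is day 31; with a 12-day duration, framing must start by day 19.
To finish by day 39, insulation (duration 4) must start no later than day 35.
Curing must finish in time for framing (must start by day 19); insulation (must start by day 35); final inspection (must start by day 38). The tightest is day 19, so curing must start by 19 − 8 = day 11.

11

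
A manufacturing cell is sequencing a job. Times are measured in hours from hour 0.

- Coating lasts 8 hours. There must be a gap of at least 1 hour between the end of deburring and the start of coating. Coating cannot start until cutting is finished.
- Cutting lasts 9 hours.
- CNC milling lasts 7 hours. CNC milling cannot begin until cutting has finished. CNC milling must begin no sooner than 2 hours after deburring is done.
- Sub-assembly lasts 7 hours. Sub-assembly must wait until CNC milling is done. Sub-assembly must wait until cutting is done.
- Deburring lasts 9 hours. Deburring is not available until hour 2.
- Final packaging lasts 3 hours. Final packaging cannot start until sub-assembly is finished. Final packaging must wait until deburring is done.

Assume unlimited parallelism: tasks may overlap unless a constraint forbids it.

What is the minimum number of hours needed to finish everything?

30

After its own release at hour 2, deburring can start at hour 2 and finishes at hour 11.
Cutting has no prerequisites, so it starts at hour 0 and finishes at hour 9.
Coating needs all of deburring (finishes hour 11, plus 1-hour gap → hour 12); cutting (finishes hour 9). That puts its earliest start at hour 12; it finishes at 12 + 8 = hour 20.
CNC milling cannot start until cutting (finishes hour 9); deburring (finishes hour 11, plus 2-hour gap → hour 13). The controlling bound is hour 13, so CNC milling finishes at 13 + 7 = hour 20.
Sub-assembly has to wait for CNC milling (finishes hour 20); cutting (finishes hour 9). The latest of these is hour 20, so sub-assembly runs hour 20 to 20 + 7 = hour 27.
Final packaging needs all of sub-assembly (finishes hour 27); deburring (finishes hour 11). That puts its earliest start at hour 27; it finishes at 27 + 3 = hour 30.
All tasks are finished once the last one completes. Finish times: Cutting at 9, Deburring at 11, CNC milling at 20, Coating at 20, Sub-assembly at 27, Final packaging at 30. The latest is hour 30.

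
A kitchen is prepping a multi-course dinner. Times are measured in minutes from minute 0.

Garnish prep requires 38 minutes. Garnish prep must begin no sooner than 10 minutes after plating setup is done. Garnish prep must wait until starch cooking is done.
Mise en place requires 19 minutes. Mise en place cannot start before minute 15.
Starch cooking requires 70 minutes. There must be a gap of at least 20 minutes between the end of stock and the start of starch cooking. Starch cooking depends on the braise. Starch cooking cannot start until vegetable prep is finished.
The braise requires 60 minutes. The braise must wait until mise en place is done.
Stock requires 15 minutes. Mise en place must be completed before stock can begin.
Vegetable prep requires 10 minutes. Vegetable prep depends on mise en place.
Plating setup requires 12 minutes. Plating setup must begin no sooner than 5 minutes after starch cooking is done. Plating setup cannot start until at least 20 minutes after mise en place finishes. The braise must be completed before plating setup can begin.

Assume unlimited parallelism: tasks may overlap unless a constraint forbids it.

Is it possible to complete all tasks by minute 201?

After its own release at minute 15, mise en place can start at minute 15 and finishes at minute 34.
Vegetable prep waits on mise en place (finishes minute 34), so it starts at minute 34 and finishes at 34 + 10 = minute 44.
After mise en place (finishes minute 34), the braise can start at minute 34 and finishes at minute 94.
After mise en place (finishes minute 34), stock can start at minute 34 and finishes at minute 49.
Starch cooking has to wait for stock (finishes minute 49, plus 20-minute gap → minute 69); the braise (finishes minute 94); vegetable prep (finishes minute 44). The latest of these is minute 94, so starch cooking runs minute 94 to 94 + 70 = minute 164.
Plating setup cannot start until starch cooking (finishes minute 164, plus 5-minute gap → minute 169); mise en place (finishes minute 34, plus 20-minute gap → minute 54); the braise (finishes minute 94). The controlling bound is minute 169, so plating setup finishes at 169 + 12 = minute 181.
Garnish prep has to wait for plating setup (finishes minute 181, plus 10-minute gap → minute 191); starch cooking (finishes minute 164). The latest of these is minute 191, so garnish prep runs minute 191 to 191 + 38 = minute 229.
The earliest everything can be done is minute 229, which is after the deadline of 201, so it is not possible.

No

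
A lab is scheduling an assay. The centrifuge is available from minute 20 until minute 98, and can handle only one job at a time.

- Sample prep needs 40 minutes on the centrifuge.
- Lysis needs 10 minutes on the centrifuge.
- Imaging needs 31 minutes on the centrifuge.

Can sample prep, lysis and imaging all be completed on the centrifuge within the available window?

The centrifuge window is 98 − 20 = 78 minutes.
Running back to back, the jobs need 40 + 10 + 31 = 81 minutes on the centrifuge.
Since 81 > 78, they cannot all fit.

No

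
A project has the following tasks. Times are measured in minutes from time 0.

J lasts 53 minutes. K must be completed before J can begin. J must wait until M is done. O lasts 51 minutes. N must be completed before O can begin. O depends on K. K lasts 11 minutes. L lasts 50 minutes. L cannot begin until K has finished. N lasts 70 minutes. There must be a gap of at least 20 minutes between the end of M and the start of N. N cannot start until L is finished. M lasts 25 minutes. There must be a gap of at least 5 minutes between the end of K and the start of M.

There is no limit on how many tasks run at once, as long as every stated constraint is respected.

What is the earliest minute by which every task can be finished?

Nothing blocks K, so it runs from minute 0 to minute 11.
M waits on K (finishes minute 11, plus 5-minute gap → minute 16), so it starts at minute 16 and finishes at 16 + 25 = minute 41.
J has to wait for K (finishes minute 11); M (finishes minute 41). The latest of these is minute 41, so J runs minute 41 to 41 + 53 = minute 94.
L cannot begin until K (finishes minute 11). It runs from minute 11 to 11 + 50 = minute 61.
N has to wait for M (finishes minute 41, plus 20-minute gap → minute 61); L (finishes minute 61). The latest of these is minute 61, so N runs minute 61 to 61 + 70 = minute 131.
O cannot start until N (finishes minute 131); K (finishes minute 11). The controlling bound is minute 131, so O finishes at 131 + 51 = minute 182.
All tasks are finished once the last one completes. Finish times: J at 94, K at 11, L at 61, M at 41, N at 131, O at 182. The latest is minute 182.

182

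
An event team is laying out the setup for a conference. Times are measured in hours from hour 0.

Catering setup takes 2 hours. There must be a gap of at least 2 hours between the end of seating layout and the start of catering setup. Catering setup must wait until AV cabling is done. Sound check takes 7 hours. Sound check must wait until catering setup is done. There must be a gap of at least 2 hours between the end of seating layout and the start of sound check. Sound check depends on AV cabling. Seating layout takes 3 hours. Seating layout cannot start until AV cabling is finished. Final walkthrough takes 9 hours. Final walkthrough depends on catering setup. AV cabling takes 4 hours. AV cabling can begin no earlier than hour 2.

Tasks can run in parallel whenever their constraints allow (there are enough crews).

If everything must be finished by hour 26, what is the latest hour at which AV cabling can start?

Sound check has no dependents, so it just needs to finish by hour 26. Starting by 26 − 7 = hour 19 achieves that.
Final walkthrough must finish by hour 26; it takes 9 hours, so it must start by 26 − 9 = hour 17.
For catering setup: sound check (must start by hour 19); final walkthrough (must start by hour 17). The most restrictive is hour 17; with a 2-hour duration, catering setup must start by hour 15.
Seating layout must finish in time for catering setup (must start by hour 15, minus 2-hour gap → hour 13); sound check (must start by hour 19, minus 2-hour gap → hour 17). The tightest is hour 13, so seating layout must start by 13 − 3 = hour 10.
AV cabling feeds seating layout (must start by hour 10); catering setup (must start by hour 15); sound check (must start by hour 19). Taking the minimum, AV cabling must finish by hour 10 and start by 10 − 4 = hour 6.

6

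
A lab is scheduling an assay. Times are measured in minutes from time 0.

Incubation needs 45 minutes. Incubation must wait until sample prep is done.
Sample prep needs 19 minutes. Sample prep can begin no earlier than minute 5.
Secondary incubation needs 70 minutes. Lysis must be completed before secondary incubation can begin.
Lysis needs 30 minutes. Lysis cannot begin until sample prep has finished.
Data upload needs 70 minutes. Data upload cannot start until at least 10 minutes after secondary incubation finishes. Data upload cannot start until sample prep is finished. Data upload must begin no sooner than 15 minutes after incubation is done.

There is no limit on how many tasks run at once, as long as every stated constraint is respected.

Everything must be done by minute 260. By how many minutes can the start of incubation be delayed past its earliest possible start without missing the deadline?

After its own release at minute 5, sample prep can start at minute 5 and finishes at minute 24.
Incubation cannot begin until sample prep (finishes minute 24). It runs from minute 24 to 24 + 45 = minute 69.

Working backward from the deadline:
To finish by minute 260, data upload (duration 70) must start no later than minute 190.
Incubation feeds into data upload (must start by minute 190, minus 15-minute gap → minute 175); so incubation must finish by minute 175 and therefore start by minute 130.
So incubation can start as early as minute 24 and as late as minute 130, giving 130 − 24 = 106 minutes of slack.

106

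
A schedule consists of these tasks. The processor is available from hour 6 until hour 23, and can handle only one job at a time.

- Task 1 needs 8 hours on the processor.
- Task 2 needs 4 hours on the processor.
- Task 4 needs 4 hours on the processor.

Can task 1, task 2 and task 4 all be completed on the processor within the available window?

Yes

The processor window is 23 − 6 = 17 hours.
Running back to back, the jobs need 8 + 4 + 4 = 16 hours on the processor.
Since 16 ≤ 17, they fit within the window.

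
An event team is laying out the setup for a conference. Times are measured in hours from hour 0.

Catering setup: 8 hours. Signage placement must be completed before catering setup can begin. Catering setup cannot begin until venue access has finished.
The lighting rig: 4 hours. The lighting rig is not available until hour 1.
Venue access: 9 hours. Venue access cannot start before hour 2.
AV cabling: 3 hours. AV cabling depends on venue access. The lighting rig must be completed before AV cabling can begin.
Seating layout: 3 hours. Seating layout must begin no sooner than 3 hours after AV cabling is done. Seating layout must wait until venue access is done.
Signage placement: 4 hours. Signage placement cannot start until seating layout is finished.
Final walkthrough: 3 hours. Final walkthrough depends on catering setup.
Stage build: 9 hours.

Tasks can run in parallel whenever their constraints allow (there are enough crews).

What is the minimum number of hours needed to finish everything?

35

The lighting rig waits on its own release at hour 1, so it starts at hour 1 and finishes at 1 + 4 = hour 5.
Stage build can start immediately at hour 0; it finishes at hour 9.
After its own release at hour 2, venue access can start at hour 2 and finishes at hour 11.
AV cabling has to wait for venue access (finishes hour 11); the lighting rig (finishes hour 5). The latest of these is hour 11, so AV cabling runs hour 11 to 11 + 3 = hour 14.
Seating layout has to wait for AV cabling (finishes hour 14, plus 3-hour gap → hour 17); venue access (finishes hour 11). The latest of these is hour 17, so seating layout runs hour 17 to 17 + 3 = hour 20.
Signage placement waits on seating layout (finishes hour 20), so it starts at hour 20 and finishes at 20 + 4 = hour 24.
Catering setup cannot start until signage placement (finishes hour 24); venue access (finishes hour 11). The controlling bound is hour 24, so catering setup finishes at 24 + 8 = hour 32.
Final walkthrough waits on catering setup (finishes hour 32), so it starts at hour 32 and finishes at 32 + 3 = hour 35.
All tasks are finished once the last one completes. Finish times: Venue access at 11, Stage build at 9, The lighting rig at 5, AV cabling at 14, Seating layout at 20, Signage placement at 24, Catering setup at 32, Final walkthrough at 35. The latest is hour 35.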